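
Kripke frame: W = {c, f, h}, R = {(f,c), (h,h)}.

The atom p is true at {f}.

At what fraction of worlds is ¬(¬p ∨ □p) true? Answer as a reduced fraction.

1/3

c: ¬p ∨ □p is T. ✗
f: ¬p ∨ □p is F. ✓
h: ¬p ∨ □p is T. ✗
That's 1 of 3 worlds, so 1/3.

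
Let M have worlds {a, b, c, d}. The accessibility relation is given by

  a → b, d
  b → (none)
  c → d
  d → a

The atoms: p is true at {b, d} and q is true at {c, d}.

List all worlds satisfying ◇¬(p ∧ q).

{a, d}

a: successors {b, d}; ¬(p ∧ q) there: b:T, d:F. ✓
b: no successors, so ◇¬(p ∧ q) fails. ✗
c: successors {d}; ¬(p ∧ q) there: d:F. ✗
d: successors {a}; ¬(p ∧ q) there: a:T. ✓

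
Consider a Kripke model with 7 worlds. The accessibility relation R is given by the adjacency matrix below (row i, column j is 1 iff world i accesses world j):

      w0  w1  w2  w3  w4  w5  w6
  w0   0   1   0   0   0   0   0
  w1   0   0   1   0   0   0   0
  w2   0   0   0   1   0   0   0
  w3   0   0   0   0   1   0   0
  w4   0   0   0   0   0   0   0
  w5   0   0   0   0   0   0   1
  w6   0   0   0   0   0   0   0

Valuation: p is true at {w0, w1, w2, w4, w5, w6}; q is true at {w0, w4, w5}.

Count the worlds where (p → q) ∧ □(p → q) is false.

5

w0: p → q is T, □(p → q) is F. ✗
w1: p → q is F, □(p → q) is F. ✗
w2: p → q is F, □(p → q) is T. ✗
w3: p → q is T, □(p → q) is T. ✓
w4: p → q is T, □(p → q) is T. ✓
w5: p → q is T, □(p → q) is F. ✗
w6: p → q is F, □(p → q) is T. ✗
Satisfying worlds: {w3, w4}.
So (p → q) ∧ □(p → q) fails at the other 5 worlds.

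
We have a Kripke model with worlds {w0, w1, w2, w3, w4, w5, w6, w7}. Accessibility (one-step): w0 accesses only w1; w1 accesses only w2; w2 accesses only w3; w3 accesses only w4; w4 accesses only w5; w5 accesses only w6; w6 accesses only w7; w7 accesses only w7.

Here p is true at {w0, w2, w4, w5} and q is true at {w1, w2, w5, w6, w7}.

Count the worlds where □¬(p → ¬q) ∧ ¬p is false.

w0: □¬(p → ¬q) is F, ¬p is F. ✗
w1: □¬(p → ¬q) is T, ¬p is T. ✓
w2: □¬(p → ¬q) is F, ¬p is F. ✗
w3: □¬(p → ¬q) is F, ¬p is T. ✗
w4: □¬(p → ¬q) is T, ¬p is F. ✗
w5: □¬(p → ¬q) is F, ¬p is F. ✗
w6: □¬(p → ¬q) is F, ¬p is T. ✗
w7: □¬(p → ¬q) is F, ¬p is T. ✗
Satisfying worlds: {w1}.
So □¬(p → ¬q) ∧ ¬p fails at the other 7 worlds.

7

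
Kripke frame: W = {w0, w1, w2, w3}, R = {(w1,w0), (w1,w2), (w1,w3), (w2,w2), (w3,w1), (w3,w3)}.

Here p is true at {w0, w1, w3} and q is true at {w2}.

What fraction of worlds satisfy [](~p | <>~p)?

1/2

w0: no successors, so [](~p | <>~p) holds vacuously. ✓
w1: successors {w0, w2, w3}; ~p | <>~p there: w0:F, w2:T, w3:F. ✗
w2: successors {w2}; ~p | <>~p there: w2:T. ✓
w3: successors {w1, w3}; ~p | <>~p there: w1:T, w3:F. ✗
That's 2 of 4 worlds, so 2/4 = 1/2.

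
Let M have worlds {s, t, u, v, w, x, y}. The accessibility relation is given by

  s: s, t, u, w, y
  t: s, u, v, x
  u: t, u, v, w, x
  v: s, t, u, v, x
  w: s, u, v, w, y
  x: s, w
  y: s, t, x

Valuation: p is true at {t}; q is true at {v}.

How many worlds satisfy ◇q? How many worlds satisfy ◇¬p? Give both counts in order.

4 and 7

For ◇q:
s: successors {s, t, u, w, y}; q there: s:F, t:F, u:F, w:F, y:F. ✗
t: successors {s, u, v, x}; q there: s:F, u:F, v:T, x:F. ✓
u: successors {t, u, v, w, x}; q there: t:F, u:F, v:T, w:F, x:F. ✓
v: successors {s, t, u, v, x}; q there: s:F, t:F, u:F, v:T, x:F. ✓
w: successors {s, u, v, w, y}; q there: s:F, u:F, v:T, w:F, y:F. ✓
x: successors {s, w}; q there: s:F, w:F. ✗
y: successors {s, t, x}; q there: s:F, t:F, x:F. ✗
— 4 worlds.
For ◇¬p:
s: successors {s, t, u, w, y}; ¬p there: s:T, t:F, u:T, w:T, y:T. ✓
t: successors {s, u, v, x}; ¬p there: s:T, u:T, v:T, x:T. ✓
u: successors {t, u, v, w, x}; ¬p there: t:F, u:T, v:T, w:T, x:T. ✓
v: successors {s, t, u, v, x}; ¬p there: s:T, t:F, u:T, v:T, x:T. ✓
w: successors {s, u, v, w, y}; ¬p there: s:T, u:T, v:T, w:T, y:T. ✓
x: successors {s, w}; ¬p there: s:T, w:T. ✓
y: successors {s, t, x}; ¬p there: s:T, t:F, x:T. ✓
— 7 worlds.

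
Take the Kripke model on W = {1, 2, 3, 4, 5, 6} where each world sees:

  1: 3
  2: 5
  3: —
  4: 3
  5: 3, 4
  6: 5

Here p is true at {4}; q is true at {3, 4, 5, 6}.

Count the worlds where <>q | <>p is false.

1

1: <>q is T, <>p is F. ✓
2: <>q is T, <>p is F. ✓
3: <>q is F, <>p is F. ✗
4: <>q is T, <>p is F. ✓
5: <>q is T, <>p is T. ✓
6: <>q is T, <>p is F. ✓
Satisfying worlds: {1, 2, 4, 5, 6}.
So <>q | <>p fails at the other 1 world.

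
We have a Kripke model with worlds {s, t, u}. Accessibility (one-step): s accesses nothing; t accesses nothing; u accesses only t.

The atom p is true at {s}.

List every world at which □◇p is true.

s: no successors, so □◇p holds vacuously. ✓
t: no successors, so □◇p holds vacuously. ✓
u: successors {t}; ◇p there: t:F. ✗

{s, t}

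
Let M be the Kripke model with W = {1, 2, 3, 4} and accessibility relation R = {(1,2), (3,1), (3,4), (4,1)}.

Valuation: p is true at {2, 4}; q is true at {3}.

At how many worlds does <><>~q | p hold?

3

1: <><>~q is F, p is F. ✗
2: <><>~q is F, p is T. ✓
3: <><>~q is T, p is F. ✓
4: <><>~q is T, p is T. ✓
Satisfying worlds: {2, 3, 4}.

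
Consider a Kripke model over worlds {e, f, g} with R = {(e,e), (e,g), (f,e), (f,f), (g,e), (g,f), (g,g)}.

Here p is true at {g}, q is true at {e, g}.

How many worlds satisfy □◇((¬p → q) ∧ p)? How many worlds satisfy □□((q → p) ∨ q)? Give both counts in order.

1 and 3

For □◇((¬p → q) ∧ p):
e: successors {e, g}; ◇((¬p → q) ∧ p) there: e:T, g:T. ✓
f: successors {e, f}; ◇((¬p → q) ∧ p) there: e:T, f:F. ✗
g: successors {e, f, g}; ◇((¬p → q) ∧ p) there: e:T, f:F, g:T. ✗
— 1 world.
For □□((q → p) ∨ q):
e: successors {e, g}; □((q → p) ∨ q) there: e:T, g:T. ✓
f: successors {e, f}; □((q → p) ∨ q) there: e:T, f:T. ✓
g: successors {e, f, g}; □((q → p) ∨ q) there: e:T, f:T, g:T. ✓
— 3 worlds.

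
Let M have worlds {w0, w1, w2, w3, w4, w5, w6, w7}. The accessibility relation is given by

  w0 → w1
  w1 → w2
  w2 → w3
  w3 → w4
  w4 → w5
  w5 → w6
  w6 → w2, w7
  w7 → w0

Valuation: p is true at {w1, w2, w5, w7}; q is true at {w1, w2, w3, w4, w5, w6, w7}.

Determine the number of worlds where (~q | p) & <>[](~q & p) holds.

w0: ~q | p is T, <>[](~q & p) is F. ✗
w1: ~q | p is T, <>[](~q & p) is F. ✗
w2: ~q | p is T, <>[](~q & p) is F. ✗
w3: ~q | p is F, <>[](~q & p) is F. ✗
w4: ~q | p is F, <>[](~q & p) is F. ✗
w5: ~q | p is T, <>[](~q & p) is F. ✗
w6: ~q | p is F, <>[](~q & p) is F. ✗
w7: ~q | p is T, <>[](~q & p) is F. ✗
Satisfying worlds: ∅.

0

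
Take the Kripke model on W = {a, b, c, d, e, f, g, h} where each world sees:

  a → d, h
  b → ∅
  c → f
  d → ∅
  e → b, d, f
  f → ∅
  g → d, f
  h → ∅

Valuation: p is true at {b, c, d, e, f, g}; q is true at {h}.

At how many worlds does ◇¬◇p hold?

a: successors {d, h}; ¬◇p there: d:T, h:T. ✓
b: no successors, so ◇¬◇p fails. ✗
c: successors {f}; ¬◇p there: f:T. ✓
d: no successors, so ◇¬◇p fails. ✗
e: successors {b, d, f}; ¬◇p there: b:T, d:T, f:T. ✓
f: no successors, so ◇¬◇p fails. ✗
g: successors {d, f}; ¬◇p there: d:T, f:T. ✓
h: no successors, so ◇¬◇p fails. ✗
Satisfying worlds: {a, c, e, g}.

4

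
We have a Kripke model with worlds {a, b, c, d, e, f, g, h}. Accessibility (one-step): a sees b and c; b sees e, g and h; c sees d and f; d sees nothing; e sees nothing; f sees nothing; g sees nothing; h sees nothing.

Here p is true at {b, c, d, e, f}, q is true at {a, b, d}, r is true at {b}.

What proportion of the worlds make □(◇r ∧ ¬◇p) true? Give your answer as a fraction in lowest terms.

a: successors {b, c}; ◇r ∧ ¬◇p there: b:F, c:F. ✗
b: successors {e, g, h}; ◇r ∧ ¬◇p there: e:F, g:F, h:F. ✗
c: successors {d, f}; ◇r ∧ ¬◇p there: d:F, f:F. ✗
d: no successors, so □(◇r ∧ ¬◇p) holds vacuously. ✓
e: no successors, so □(◇r ∧ ¬◇p) holds vacuously. ✓
f: no successors, so □(◇r ∧ ¬◇p) holds vacuously. ✓
g: no successors, so □(◇r ∧ ¬◇p) holds vacuously. ✓
h: no successors, so □(◇r ∧ ¬◇p) holds vacuously. ✓
That's 5 of 8 worlds, so 5/8.

5/8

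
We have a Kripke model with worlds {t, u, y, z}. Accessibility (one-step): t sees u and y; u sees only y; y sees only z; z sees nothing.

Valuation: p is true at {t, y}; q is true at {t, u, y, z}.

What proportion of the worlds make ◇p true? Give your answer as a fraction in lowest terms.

1/2

t: successors {u, y}; p there: u:F, y:T. ✓
u: successors {y}; p there: y:T. ✓
y: successors {z}; p there: z:F. ✗
z: no successors, so ◇p fails. ✗
That's 2 of 4 worlds, so 2/4 = 1/2.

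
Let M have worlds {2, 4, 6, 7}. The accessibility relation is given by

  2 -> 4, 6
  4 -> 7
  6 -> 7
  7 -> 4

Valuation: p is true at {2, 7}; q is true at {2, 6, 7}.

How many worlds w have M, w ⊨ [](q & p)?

2: successors {4, 6}; q & p there: 4:F, 6:F. ✗
4: successors {7}; q & p there: 7:T. ✓
6: successors {7}; q & p there: 7:T. ✓
7: successors {4}; q & p there: 4:F. ✗
Satisfying worlds: {4, 6}.

2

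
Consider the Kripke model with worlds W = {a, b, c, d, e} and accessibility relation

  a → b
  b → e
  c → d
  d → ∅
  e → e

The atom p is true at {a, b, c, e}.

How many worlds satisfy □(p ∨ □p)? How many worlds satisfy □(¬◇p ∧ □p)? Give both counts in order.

For □(p ∨ □p):
a: successors {b}; p ∨ □p there: b:T. ✓
b: successors {e}; p ∨ □p there: e:T. ✓
c: successors {d}; p ∨ □p there: d:T. ✓
d: no successors, so □(p ∨ □p) holds vacuously. ✓
e: successors {e}; p ∨ □p there: e:T. ✓
— 5 worlds.
For □(¬◇p ∧ □p):
a: successors {b}; ¬◇p ∧ □p there: b:F. ✗
b: successors {e}; ¬◇p ∧ □p there: e:F. ✗
c: successors {d}; ¬◇p ∧ □p there: d:T. ✓
d: no successors, so □(¬◇p ∧ □p) holds vacuously. ✓
e: successors {e}; ¬◇p ∧ □p there: e:F. ✗
— 2 worlds.

5 and 2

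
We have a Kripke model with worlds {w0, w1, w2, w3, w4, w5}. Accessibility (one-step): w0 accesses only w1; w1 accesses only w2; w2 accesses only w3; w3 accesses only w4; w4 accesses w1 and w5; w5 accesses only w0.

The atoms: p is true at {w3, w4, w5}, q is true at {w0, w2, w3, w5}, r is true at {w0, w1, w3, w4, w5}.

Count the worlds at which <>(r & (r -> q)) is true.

w0: successors {w1}; r & (r -> q) there: w1:F. ✗
w1: successors {w2}; r & (r -> q) there: w2:F. ✗
w2: successors {w3}; r & (r -> q) there: w3:T. ✓
w3: successors {w4}; r & (r -> q) there: w4:F. ✗
w4: successors {w1, w5}; r & (r -> q) there: w1:F, w5:T. ✓
w5: successors {w0}; r & (r -> q) there: w0:T. ✓
Satisfying worlds: {w2, w4, w5}.

3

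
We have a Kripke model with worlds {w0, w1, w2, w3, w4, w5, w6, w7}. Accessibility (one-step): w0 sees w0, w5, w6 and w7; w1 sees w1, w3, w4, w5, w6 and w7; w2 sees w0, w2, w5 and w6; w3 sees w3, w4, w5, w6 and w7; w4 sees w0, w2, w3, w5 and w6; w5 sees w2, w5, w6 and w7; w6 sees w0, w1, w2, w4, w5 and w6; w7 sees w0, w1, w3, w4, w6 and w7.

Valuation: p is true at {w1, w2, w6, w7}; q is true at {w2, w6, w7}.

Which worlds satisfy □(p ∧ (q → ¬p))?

w0: successors {w0, w5, w6, w7}; p ∧ (q → ¬p) there: w0:F, w5:F, w6:F, w7:F. ✗
w1: successors {w1, w3, w4, w5, w6, w7}; p ∧ (q → ¬p) there: w1:T, w3:F, w4:F, w5:F, w6:F, w7:F. ✗
w2: successors {w0, w2, w5, w6}; p ∧ (q → ¬p) there: w0:F, w2:F, w5:F, w6:F. ✗
w3: successors {w3, w4, w5, w6, w7}; p ∧ (q → ¬p) there: w3:F, w4:F, w5:F, w6:F, w7:F. ✗
w4: successors {w0, w2, w3, w5, w6}; p ∧ (q → ¬p) there: w0:F, w2:F, w3:F, w5:F, w6:F. ✗
w5: successors {w2, w5, w6, w7}; p ∧ (q → ¬p) there: w2:F, w5:F, w6:F, w7:F. ✗
w6: successors {w0, w1, w2, w4, w5, w6}; p ∧ (q → ¬p) there: w0:F, w1:T, w2:F, w4:F, w5:F, w6:F. ✗
w7: successors {w0, w1, w3, w4, w6, w7}; p ∧ (q → ¬p) there: w0:F, w1:T, w3:F, w4:F, w6:F, w7:F. ✗

∅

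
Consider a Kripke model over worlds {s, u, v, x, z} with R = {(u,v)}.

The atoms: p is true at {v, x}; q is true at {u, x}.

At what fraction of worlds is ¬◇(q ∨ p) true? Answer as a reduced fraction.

4/5

s: ◇(q ∨ p) is F. ✓
u: ◇(q ∨ p) is T. ✗
v: ◇(q ∨ p) is F. ✓
x: ◇(q ∨ p) is F. ✓
z: ◇(q ∨ p) is F. ✓
That's 4 of 5 worlds, so 4/5.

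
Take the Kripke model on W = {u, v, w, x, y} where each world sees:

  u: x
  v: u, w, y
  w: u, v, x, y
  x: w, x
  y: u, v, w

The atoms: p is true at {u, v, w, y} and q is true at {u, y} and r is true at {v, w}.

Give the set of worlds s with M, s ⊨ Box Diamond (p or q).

{u, x}

u: successors {x}; Diamond (p or q) there: x:T. ✓
v: successors {u, w, y}; Diamond (p or q) there: u:F, w:T, y:T. ✗
w: successors {u, v, x, y}; Diamond (p or q) there: u:F, v:T, x:T, y:T. ✗
x: successors {w, x}; Diamond (p or q) there: w:T, x:T. ✓
y: successors {u, v, w}; Diamond (p or q) there: u:F, v:T, w:T. ✗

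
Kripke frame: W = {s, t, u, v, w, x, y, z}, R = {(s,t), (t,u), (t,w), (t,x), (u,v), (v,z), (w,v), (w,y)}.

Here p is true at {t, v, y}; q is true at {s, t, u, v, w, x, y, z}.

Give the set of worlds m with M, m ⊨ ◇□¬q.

{t, v, w}

s: successors {t}; □¬q there: t:F. ✗
t: successors {u, w, x}; □¬q there: u:F, w:F, x:T. ✓
u: successors {v}; □¬q there: v:F. ✗
v: successors {z}; □¬q there: z:T. ✓
w: successors {v, y}; □¬q there: v:F, y:T. ✓
x: no successors, so ◇□¬q fails. ✗
y: no successors, so ◇□¬q fails. ✗
z: no successors, so ◇□¬q fails. ✗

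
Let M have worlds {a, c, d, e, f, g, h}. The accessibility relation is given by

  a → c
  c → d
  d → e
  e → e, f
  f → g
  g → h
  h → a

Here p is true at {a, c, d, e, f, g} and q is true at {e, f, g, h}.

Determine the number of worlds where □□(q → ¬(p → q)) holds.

3

a: successors {c}; □(q → ¬(p → q)) there: c:T. ✓
c: successors {d}; □(q → ¬(p → q)) there: d:F. ✗
d: successors {e}; □(q → ¬(p → q)) there: e:F. ✗
e: successors {e, f}; □(q → ¬(p → q)) there: e:F, f:F. ✗
f: successors {g}; □(q → ¬(p → q)) there: g:F. ✗
g: successors {h}; □(q → ¬(p → q)) there: h:T. ✓
h: successors {a}; □(q → ¬(p → q)) there: a:T. ✓
Satisfying worlds: {a, g, h}.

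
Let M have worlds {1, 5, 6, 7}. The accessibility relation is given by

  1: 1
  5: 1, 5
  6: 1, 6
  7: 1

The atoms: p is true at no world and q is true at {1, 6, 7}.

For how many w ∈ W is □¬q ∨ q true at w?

3

1: □¬q is F, q is T. ✓
5: □¬q is F, q is F. ✗
6: □¬q is F, q is T. ✓
7: □¬q is F, q is T. ✓
Satisfying worlds: {1, 6, 7}.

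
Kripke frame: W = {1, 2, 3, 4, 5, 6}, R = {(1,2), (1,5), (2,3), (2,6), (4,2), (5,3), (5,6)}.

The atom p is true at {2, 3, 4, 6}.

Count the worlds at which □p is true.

5

1: successors {2, 5}; p there: 2:T, 5:F. ✗
2: successors {3, 6}; p there: 3:T, 6:T. ✓
3: no successors, so □p holds vacuously. ✓
4: successors {2}; p there: 2:T. ✓
5: successors {3, 6}; p there: 3:T, 6:T. ✓
6: no successors, so □p holds vacuously. ✓
Satisfying worlds: {2, 3, 4, 5, 6}.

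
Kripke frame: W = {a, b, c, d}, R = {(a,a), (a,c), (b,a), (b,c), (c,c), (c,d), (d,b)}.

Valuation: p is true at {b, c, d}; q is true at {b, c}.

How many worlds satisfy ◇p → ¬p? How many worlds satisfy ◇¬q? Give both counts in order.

1 and 3

For ◇p → ¬p:
a: ◇p is T, ¬p is T. ✓
b: ◇p is T, ¬p is F. ✗
c: ◇p is T, ¬p is F. ✗
d: ◇p is T, ¬p is F. ✗
— 1 world.
For ◇¬q:
a: successors {a, c}; ¬q there: a:T, c:F. ✓
b: successors {a, c}; ¬q there: a:T, c:F. ✓
c: successors {c, d}; ¬q there: c:F, d:T. ✓
d: successors {b}; ¬q there: b:F. ✗
— 3 worlds.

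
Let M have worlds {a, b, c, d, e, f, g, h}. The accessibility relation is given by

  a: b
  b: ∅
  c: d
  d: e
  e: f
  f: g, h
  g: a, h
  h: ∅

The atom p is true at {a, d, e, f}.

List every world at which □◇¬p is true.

{b, e, h}

a: successors {b}; ◇¬p there: b:F. ✗
b: no successors, so □◇¬p holds vacuously. ✓
c: successors {d}; ◇¬p there: d:F. ✗
d: successors {e}; ◇¬p there: e:F. ✗
e: successors {f}; ◇¬p there: f:T. ✓
f: successors {g, h}; ◇¬p there: g:T, h:F. ✗
g: successors {a, h}; ◇¬p there: a:T, h:F. ✗
h: no successors, so □◇¬p holds vacuously. ✓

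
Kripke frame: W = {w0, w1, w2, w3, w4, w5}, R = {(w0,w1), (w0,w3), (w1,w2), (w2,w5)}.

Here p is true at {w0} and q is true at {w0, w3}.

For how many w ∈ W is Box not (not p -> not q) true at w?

w0: successors {w1, w3}; not (not p -> not q) there: w1:F, w3:T. ✗
w1: successors {w2}; not (not p -> not q) there: w2:F. ✗
w2: successors {w5}; not (not p -> not q) there: w5:F. ✗
w3: no successors, so Box not (not p -> not q) holds vacuously. ✓
w4: no successors, so Box not (not p -> not q) holds vacuously. ✓
w5: no successors, so Box not (not p -> not q) holds vacuously. ✓
Satisfying worlds: {w3, w4, w5}.

3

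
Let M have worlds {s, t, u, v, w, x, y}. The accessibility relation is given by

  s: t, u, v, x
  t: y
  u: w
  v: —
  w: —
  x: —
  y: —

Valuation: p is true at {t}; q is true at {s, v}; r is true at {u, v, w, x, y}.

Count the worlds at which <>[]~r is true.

3

s: successors {t, u, v, x}; []~r there: t:F, u:F, v:T, x:T. ✓
t: successors {y}; []~r there: y:T. ✓
u: successors {w}; []~r there: w:T. ✓
v: no successors, so <>[]~r fails. ✗
w: no successors, so <>[]~r fails. ✗
x: no successors, so <>[]~r fails. ✗
y: no successors, so <>[]~r fails. ✗
Satisfying worlds: {s, t, u}.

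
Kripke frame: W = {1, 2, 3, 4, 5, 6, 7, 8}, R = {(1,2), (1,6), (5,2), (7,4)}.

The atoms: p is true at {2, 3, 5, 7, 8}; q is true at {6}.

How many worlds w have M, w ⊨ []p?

6

1: successors {2, 6}; p there: 2:T, 6:F. ✗
2: no successors, so []p holds vacuously. ✓
3: no successors, so []p holds vacuously. ✓
4: no successors, so []p holds vacuously. ✓
5: successors {2}; p there: 2:T. ✓
6: no successors, so []p holds vacuously. ✓
7: successors {4}; p there: 4:F. ✗
8: no successors, so []p holds vacuously. ✓
Satisfying worlds: {2, 3, 4, 5, 6, 8}.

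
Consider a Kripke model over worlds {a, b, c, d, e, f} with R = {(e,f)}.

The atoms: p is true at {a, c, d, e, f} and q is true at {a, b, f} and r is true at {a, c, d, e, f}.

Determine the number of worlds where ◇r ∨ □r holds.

a: ◇r is F, □r is T. ✓
b: ◇r is F, □r is T. ✓
c: ◇r is F, □r is T. ✓
d: ◇r is F, □r is T. ✓
e: ◇r is T, □r is T. ✓
f: ◇r is F, □r is T. ✓
Satisfying worlds: {a, b, c, d, e, f}.

6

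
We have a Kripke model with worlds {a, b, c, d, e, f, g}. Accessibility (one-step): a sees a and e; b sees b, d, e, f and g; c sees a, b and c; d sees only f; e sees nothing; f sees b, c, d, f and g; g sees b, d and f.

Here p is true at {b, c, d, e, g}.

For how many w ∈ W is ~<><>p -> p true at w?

a: ~<><>p is F, p is F. ✓
b: ~<><>p is F, p is T. ✓
c: ~<><>p is F, p is T. ✓
d: ~<><>p is F, p is T. ✓
e: ~<><>p is T, p is T. ✓
f: ~<><>p is F, p is F. ✓
g: ~<><>p is F, p is T. ✓
Satisfying worlds: {a, b, c, d, e, f, g}.

7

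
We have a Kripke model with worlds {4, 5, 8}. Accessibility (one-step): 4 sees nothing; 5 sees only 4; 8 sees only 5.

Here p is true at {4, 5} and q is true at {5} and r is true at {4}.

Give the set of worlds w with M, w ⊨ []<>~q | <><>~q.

{4, 8}

4: []<>~q is T, <><>~q is F. ✓
5: []<>~q is F, <><>~q is F. ✗
8: []<>~q is T, <><>~q is T. ✓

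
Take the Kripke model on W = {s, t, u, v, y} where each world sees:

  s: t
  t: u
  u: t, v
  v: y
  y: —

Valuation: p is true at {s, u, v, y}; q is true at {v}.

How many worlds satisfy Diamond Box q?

s: successors {t}; Box q there: t:F. ✗
t: successors {u}; Box q there: u:F. ✗
u: successors {t, v}; Box q there: t:F, v:F. ✗
v: successors {y}; Box q there: y:T. ✓
y: no successors, so Diamond Box q fails. ✗
Satisfying worlds: {v}.

1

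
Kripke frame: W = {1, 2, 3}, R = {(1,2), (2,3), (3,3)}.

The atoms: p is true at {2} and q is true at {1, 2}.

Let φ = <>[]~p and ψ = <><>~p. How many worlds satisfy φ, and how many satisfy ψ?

3 and 3

For <>[]~p:
1: successors {2}; []~p there: 2:T. ✓
2: successors {3}; []~p there: 3:T. ✓
3: successors {3}; []~p there: 3:T. ✓
— 3 worlds.
For <><>~p:
1: successors {2}; <>~p there: 2:T. ✓
2: successors {3}; <>~p there: 3:T. ✓
3: successors {3}; <>~p there: 3:T. ✓
— 3 worlds.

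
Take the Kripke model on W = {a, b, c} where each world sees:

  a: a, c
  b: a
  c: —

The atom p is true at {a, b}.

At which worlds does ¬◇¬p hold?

a: ◇¬p is T. ✗
b: ◇¬p is F. ✓
c: ◇¬p is F. ✓

{b, c}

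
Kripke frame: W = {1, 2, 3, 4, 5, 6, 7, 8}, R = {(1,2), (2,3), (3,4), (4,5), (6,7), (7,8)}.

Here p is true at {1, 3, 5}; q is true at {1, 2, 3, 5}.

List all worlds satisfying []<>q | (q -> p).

1: []<>q is T, q -> p is T. ✓
2: []<>q is F, q -> p is F. ✗
3: []<>q is T, q -> p is T. ✓
4: []<>q is F, q -> p is T. ✓
5: []<>q is T, q -> p is T. ✓
6: []<>q is F, q -> p is T. ✓
7: []<>q is F, q -> p is T. ✓
8: []<>q is T, q -> p is T. ✓

{1, 3, 4, 5, 6, 7, 8}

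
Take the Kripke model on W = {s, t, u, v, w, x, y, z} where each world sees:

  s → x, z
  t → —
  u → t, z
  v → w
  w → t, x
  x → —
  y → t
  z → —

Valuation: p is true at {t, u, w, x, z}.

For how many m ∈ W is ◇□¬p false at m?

s: successors {x, z}; □¬p there: x:T, z:T. ✓
t: no successors, so ◇□¬p fails. ✗
u: successors {t, z}; □¬p there: t:T, z:T. ✓
v: successors {w}; □¬p there: w:F. ✗
w: successors {t, x}; □¬p there: t:T, x:T. ✓
x: no successors, so ◇□¬p fails. ✗
y: successors {t}; □¬p there: t:T. ✓
z: no successors, so ◇□¬p fails. ✗
Satisfying worlds: {s, u, w, y}.
So ◇□¬p fails at the other 4 worlds.

4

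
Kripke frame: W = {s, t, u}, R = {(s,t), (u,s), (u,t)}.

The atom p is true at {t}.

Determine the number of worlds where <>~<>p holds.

s: successors {t}; ~<>p there: t:T. ✓
t: no successors, so <>~<>p fails. ✗
u: successors {s, t}; ~<>p there: s:F, t:T. ✓
Satisfying worlds: {s, u}.

2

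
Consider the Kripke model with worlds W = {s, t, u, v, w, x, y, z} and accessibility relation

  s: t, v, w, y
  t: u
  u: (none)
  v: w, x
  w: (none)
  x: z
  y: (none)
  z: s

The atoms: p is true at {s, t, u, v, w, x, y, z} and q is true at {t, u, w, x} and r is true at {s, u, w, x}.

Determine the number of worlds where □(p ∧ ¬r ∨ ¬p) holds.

s: successors {t, v, w, y}; p ∧ ¬r ∨ ¬p there: t:T, v:T, w:F, y:T. ✗
t: successors {u}; p ∧ ¬r ∨ ¬p there: u:F. ✗
u: no successors, so □(p ∧ ¬r ∨ ¬p) holds vacuously. ✓
v: successors {w, x}; p ∧ ¬r ∨ ¬p there: w:F, x:F. ✗
w: no successors, so □(p ∧ ¬r ∨ ¬p) holds vacuously. ✓
x: successors {z}; p ∧ ¬r ∨ ¬p there: z:T. ✓
y: no successors, so □(p ∧ ¬r ∨ ¬p) holds vacuously. ✓
z: successors {s}; p ∧ ¬r ∨ ¬p there: s:F. ✗
Satisfying worlds: {u, w, x, y}.

4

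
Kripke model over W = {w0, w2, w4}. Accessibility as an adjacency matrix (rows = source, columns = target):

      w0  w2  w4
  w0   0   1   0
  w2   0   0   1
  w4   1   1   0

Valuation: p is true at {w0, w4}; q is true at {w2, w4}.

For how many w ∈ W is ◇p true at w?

w0: successors {w2}; p there: w2:F. ✗
w2: successors {w4}; p there: w4:T. ✓
w4: successors {w0, w2}; p there: w0:T, w2:F. ✓
Satisfying worlds: {w2, w4}.

2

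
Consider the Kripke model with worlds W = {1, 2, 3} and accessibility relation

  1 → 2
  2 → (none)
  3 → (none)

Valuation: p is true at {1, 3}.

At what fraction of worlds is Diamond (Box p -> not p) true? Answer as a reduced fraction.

1: successors {2}; Box p -> not p there: 2:T. ✓
2: no successors, so Diamond (Box p -> not p) fails. ✗
3: no successors, so Diamond (Box p -> not p) fails. ✗
That's 1 of 3 worlds, so 1/3.

1/3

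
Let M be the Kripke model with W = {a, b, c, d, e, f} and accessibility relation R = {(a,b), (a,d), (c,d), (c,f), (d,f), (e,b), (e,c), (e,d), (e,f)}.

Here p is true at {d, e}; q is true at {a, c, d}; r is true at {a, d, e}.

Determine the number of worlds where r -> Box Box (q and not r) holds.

a: r is T, Box Box (q and not r) is F. ✗
b: r is F, Box Box (q and not r) is T. ✓
c: r is F, Box Box (q and not r) is F. ✓
d: r is T, Box Box (q and not r) is T. ✓
e: r is T, Box Box (q and not r) is F. ✗
f: r is F, Box Box (q and not r) is T. ✓
Satisfying worlds: {b, c, d, f}.

4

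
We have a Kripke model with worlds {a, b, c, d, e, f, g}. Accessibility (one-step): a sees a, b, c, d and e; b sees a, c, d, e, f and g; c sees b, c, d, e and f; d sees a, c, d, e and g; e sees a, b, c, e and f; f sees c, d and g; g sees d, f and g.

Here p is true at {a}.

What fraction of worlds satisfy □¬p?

a: successors {a, b, c, d, e}; ¬p there: a:F, b:T, c:T, d:T, e:T. ✗
b: successors {a, c, d, e, f, g}; ¬p there: a:F, c:T, d:T, e:T, f:T, g:T. ✗
c: successors {b, c, d, e, f}; ¬p there: b:T, c:T, d:T, e:T, f:T. ✓
d: successors {a, c, d, e, g}; ¬p there: a:F, c:T, d:T, e:T, g:T. ✗
e: successors {a, b, c, e, f}; ¬p there: a:F, b:T, c:T, e:T, f:T. ✗
f: successors {c, d, g}; ¬p there: c:T, d:T, g:T. ✓
g: successors {d, f, g}; ¬p there: d:T, f:T, g:T. ✓
That's 3 of 7 worlds, so 3/7.

3/7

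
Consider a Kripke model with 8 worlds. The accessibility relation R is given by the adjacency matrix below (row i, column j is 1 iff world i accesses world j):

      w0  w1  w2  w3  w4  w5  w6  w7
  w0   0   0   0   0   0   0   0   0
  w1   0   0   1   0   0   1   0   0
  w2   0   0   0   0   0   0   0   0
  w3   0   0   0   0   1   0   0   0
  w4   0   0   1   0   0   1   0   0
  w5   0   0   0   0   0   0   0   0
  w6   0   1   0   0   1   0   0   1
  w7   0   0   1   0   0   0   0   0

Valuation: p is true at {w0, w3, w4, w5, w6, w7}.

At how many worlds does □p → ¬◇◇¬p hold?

7

w0: □p is T, ¬◇◇¬p is T. ✓
w1: □p is F, ¬◇◇¬p is T. ✓
w2: □p is T, ¬◇◇¬p is T. ✓
w3: □p is T, ¬◇◇¬p is F. ✗
w4: □p is F, ¬◇◇¬p is T. ✓
w5: □p is T, ¬◇◇¬p is T. ✓
w6: □p is F, ¬◇◇¬p is F. ✓
w7: □p is F, ¬◇◇¬p is T. ✓
Satisfying worlds: {w0, w1, w2, w4, w5, w6, w7}.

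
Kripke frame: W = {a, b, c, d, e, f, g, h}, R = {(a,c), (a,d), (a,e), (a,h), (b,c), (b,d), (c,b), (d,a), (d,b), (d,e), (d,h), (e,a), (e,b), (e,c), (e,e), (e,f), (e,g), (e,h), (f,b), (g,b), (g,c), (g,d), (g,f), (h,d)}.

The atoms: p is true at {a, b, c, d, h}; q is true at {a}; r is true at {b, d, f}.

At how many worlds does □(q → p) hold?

a: successors {c, d, e, h}; q → p there: c:T, d:T, e:T, h:T. ✓
b: successors {c, d}; q → p there: c:T, d:T. ✓
c: successors {b}; q → p there: b:T. ✓
d: successors {a, b, e, h}; q → p there: a:T, b:T, e:T, h:T. ✓
e: successors {a, b, c, e, f, g, h}; q → p there: a:T, b:T, c:T, e:T, f:T, g:T, h:T. ✓
f: successors {b}; q → p there: b:T. ✓
g: successors {b, c, d, f}; q → p there: b:T, c:T, d:T, f:T. ✓
h: successors {d}; q → p there: d:T. ✓
Satisfying worlds: {a, b, c, d, e, f, g, h}.

8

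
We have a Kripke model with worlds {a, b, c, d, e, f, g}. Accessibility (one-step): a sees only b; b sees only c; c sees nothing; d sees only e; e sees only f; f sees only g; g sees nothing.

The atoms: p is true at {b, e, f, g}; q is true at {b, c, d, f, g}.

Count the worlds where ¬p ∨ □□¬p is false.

1

a: ¬p is T, □□¬p is T. ✓
b: ¬p is F, □□¬p is T. ✓
c: ¬p is T, □□¬p is T. ✓
d: ¬p is T, □□¬p is F. ✓
e: ¬p is F, □□¬p is F. ✗
f: ¬p is F, □□¬p is T. ✓
g: ¬p is F, □□¬p is T. ✓
Satisfying worlds: {a, b, c, d, f, g}.
So ¬p ∨ □□¬p fails at the other 1 world.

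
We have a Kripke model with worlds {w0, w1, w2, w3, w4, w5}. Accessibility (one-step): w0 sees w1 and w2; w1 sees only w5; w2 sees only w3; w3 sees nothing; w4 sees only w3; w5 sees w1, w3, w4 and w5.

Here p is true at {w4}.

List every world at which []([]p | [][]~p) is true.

{w2, w3, w4}

w0: successors {w1, w2}; []p | [][]~p there: w1:F, w2:T. ✗
w1: successors {w5}; []p | [][]~p there: w5:F. ✗
w2: successors {w3}; []p | [][]~p there: w3:T. ✓
w3: no successors, so []([]p | [][]~p) holds vacuously. ✓
w4: successors {w3}; []p | [][]~p there: w3:T. ✓
w5: successors {w1, w3, w4, w5}; []p | [][]~p there: w1:F, w3:T, w4:T, w5:F. ✗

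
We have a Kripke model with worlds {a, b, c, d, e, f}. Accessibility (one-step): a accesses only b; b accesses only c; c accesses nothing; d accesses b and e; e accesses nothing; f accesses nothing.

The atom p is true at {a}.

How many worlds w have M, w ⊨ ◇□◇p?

a: successors {b}; □◇p there: b:F. ✗
b: successors {c}; □◇p there: c:T. ✓
c: no successors, so ◇□◇p fails. ✗
d: successors {b, e}; □◇p there: b:F, e:T. ✓
e: no successors, so ◇□◇p fails. ✗
f: no successors, so ◇□◇p fails. ✗
Satisfying worlds: {b, d}.

2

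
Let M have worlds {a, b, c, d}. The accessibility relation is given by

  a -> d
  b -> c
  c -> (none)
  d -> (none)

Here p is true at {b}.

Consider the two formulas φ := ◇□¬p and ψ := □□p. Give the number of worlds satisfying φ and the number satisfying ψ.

2 and 4

For ◇□¬p:
a: successors {d}; □¬p there: d:T. ✓
b: successors {c}; □¬p there: c:T. ✓
c: no successors, so ◇□¬p fails. ✗
d: no successors, so ◇□¬p fails. ✗
— 2 worlds.
For □□p:
a: successors {d}; □p there: d:T. ✓
b: successors {c}; □p there: c:T. ✓
c: no successors, so □□p holds vacuously. ✓
d: no successors, so □□p holds vacuously. ✓
— 4 worlds.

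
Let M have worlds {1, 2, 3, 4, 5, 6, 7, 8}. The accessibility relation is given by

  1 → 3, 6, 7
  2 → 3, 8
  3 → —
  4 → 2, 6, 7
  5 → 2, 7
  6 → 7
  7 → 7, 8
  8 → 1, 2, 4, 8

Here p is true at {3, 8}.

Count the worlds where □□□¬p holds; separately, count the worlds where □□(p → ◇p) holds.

1 and 5

For □□□¬p:
1: successors {3, 6, 7}; □□¬p there: 3:T, 6:F, 7:F. ✗
2: successors {3, 8}; □□¬p there: 3:T, 8:F. ✗
3: no successors, so □□□¬p holds vacuously. ✓
4: successors {2, 6, 7}; □□¬p there: 2:F, 6:F, 7:F. ✗
5: successors {2, 7}; □□¬p there: 2:F, 7:F. ✗
6: successors {7}; □□¬p there: 7:F. ✗
7: successors {7, 8}; □□¬p there: 7:F, 8:F. ✗
8: successors {1, 2, 4, 8}; □□¬p there: 1:F, 2:F, 4:F, 8:F. ✗
— 1 world.
For □□(p → ◇p):
1: successors {3, 6, 7}; □(p → ◇p) there: 3:T, 6:T, 7:T. ✓
2: successors {3, 8}; □(p → ◇p) there: 3:T, 8:T. ✓
3: no successors, so □□(p → ◇p) holds vacuously. ✓
4: successors {2, 6, 7}; □(p → ◇p) there: 2:F, 6:T, 7:T. ✗
5: successors {2, 7}; □(p → ◇p) there: 2:F, 7:T. ✗
6: successors {7}; □(p → ◇p) there: 7:T. ✓
7: successors {7, 8}; □(p → ◇p) there: 7:T, 8:T. ✓
8: successors {1, 2, 4, 8}; □(p → ◇p) there: 1:F, 2:F, 4:T, 8:T. ✗
— 5 worlds.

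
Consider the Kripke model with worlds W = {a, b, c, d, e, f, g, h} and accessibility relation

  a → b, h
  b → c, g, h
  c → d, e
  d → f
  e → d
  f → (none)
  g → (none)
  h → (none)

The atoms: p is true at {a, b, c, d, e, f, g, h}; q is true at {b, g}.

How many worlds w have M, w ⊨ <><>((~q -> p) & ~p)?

a: successors {b, h}; <>((~q -> p) & ~p) there: b:F, h:F. ✗
b: successors {c, g, h}; <>((~q -> p) & ~p) there: c:F, g:F, h:F. ✗
c: successors {d, e}; <>((~q -> p) & ~p) there: d:F, e:F. ✗
d: successors {f}; <>((~q -> p) & ~p) there: f:F. ✗
e: successors {d}; <>((~q -> p) & ~p) there: d:F. ✗
f: no successors, so <><>((~q -> p) & ~p) fails. ✗
g: no successors, so <><>((~q -> p) & ~p) fails. ✗
h: no successors, so <><>((~q -> p) & ~p) fails. ✗
Satisfying worlds: ∅.

0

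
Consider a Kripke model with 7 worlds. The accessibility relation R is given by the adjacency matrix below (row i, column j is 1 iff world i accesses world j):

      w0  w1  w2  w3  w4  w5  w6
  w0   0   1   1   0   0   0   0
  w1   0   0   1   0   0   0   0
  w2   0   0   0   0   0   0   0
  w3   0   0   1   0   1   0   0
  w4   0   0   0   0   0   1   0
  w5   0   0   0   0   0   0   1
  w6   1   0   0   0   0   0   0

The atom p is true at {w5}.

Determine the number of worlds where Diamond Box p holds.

3

w0: successors {w1, w2}; Box p there: w1:F, w2:T. ✓
w1: successors {w2}; Box p there: w2:T. ✓
w2: no successors, so Diamond Box p fails. ✗
w3: successors {w2, w4}; Box p there: w2:T, w4:T. ✓
w4: successors {w5}; Box p there: w5:F. ✗
w5: successors {w6}; Box p there: w6:F. ✗
w6: successors {w0}; Box p there: w0:F. ✗
Satisfying worlds: {w0, w1, w3}.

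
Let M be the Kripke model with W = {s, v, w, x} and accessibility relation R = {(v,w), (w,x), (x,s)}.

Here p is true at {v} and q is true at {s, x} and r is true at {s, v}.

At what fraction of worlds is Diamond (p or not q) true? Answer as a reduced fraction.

1/4

s: no successors, so Diamond (p or not q) fails. ✗
v: successors {w}; p or not q there: w:T. ✓
w: successors {x}; p or not q there: x:F. ✗
x: successors {s}; p or not q there: s:F. ✗
That's 1 of 4 worlds, so 1/4.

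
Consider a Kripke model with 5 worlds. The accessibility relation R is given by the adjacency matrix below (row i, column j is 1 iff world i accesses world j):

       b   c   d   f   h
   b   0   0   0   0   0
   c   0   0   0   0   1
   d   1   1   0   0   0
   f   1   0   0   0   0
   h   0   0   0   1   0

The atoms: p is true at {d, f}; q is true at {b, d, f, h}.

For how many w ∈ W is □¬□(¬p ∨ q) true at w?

b: no successors, so □¬□(¬p ∨ q) holds vacuously. ✓
c: successors {h}; ¬□(¬p ∨ q) there: h:F. ✗
d: successors {b, c}; ¬□(¬p ∨ q) there: b:F, c:F. ✗
f: successors {b}; ¬□(¬p ∨ q) there: b:F. ✗
h: successors {f}; ¬□(¬p ∨ q) there: f:F. ✗
Satisfying worlds: {b}.

1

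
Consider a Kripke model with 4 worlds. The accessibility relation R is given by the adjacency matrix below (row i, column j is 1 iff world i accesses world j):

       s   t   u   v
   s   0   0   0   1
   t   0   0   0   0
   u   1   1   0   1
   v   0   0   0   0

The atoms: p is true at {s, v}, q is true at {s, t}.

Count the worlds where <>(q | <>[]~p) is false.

s: successors {v}; q | <>[]~p there: v:F. ✗
t: no successors, so <>(q | <>[]~p) fails. ✗
u: successors {s, t, v}; q | <>[]~p there: s:T, t:T, v:F. ✓
v: no successors, so <>(q | <>[]~p) fails. ✗
Satisfying worlds: {u}.
So <>(q | <>[]~p) fails at the other 3 worlds.

3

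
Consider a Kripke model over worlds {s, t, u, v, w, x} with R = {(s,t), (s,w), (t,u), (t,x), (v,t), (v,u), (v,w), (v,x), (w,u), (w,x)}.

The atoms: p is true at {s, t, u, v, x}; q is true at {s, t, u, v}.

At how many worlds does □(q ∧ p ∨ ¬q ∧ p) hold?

4

s: successors {t, w}; q ∧ p ∨ ¬q ∧ p there: t:T, w:F. ✗
t: successors {u, x}; q ∧ p ∨ ¬q ∧ p there: u:T, x:T. ✓
u: no successors, so □(q ∧ p ∨ ¬q ∧ p) holds vacuously. ✓
v: successors {t, u, w, x}; q ∧ p ∨ ¬q ∧ p there: t:T, u:T, w:F, x:T. ✗
w: successors {u, x}; q ∧ p ∨ ¬q ∧ p there: u:T, x:T. ✓
x: no successors, so □(q ∧ p ∨ ¬q ∧ p) holds vacuously. ✓
Satisfying worlds: {t, u, w, x}.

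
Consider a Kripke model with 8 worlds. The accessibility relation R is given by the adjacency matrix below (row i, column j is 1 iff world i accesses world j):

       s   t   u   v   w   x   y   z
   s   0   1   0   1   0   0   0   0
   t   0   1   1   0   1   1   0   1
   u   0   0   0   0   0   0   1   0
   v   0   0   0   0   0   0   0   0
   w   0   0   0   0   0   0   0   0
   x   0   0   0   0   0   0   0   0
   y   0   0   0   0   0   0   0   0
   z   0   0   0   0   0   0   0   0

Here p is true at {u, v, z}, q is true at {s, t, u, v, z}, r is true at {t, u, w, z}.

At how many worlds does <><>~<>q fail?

s: successors {t, v}; <>~<>q there: t:T, v:F. ✓
t: successors {t, u, w, x, z}; <>~<>q there: t:T, u:T, w:F, x:F, z:F. ✓
u: successors {y}; <>~<>q there: y:F. ✗
v: no successors, so <><>~<>q fails. ✗
w: no successors, so <><>~<>q fails. ✗
x: no successors, so <><>~<>q fails. ✗
y: no successors, so <><>~<>q fails. ✗
z: no successors, so <><>~<>q fails. ✗
Satisfying worlds: {s, t}.
So <><>~<>q fails at the other 6 worlds.

6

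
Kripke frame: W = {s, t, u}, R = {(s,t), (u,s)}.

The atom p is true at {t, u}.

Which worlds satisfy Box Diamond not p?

{t}

s: successors {t}; Diamond not p there: t:F. ✗
t: no successors, so Box Diamond not p holds vacuously. ✓
u: successors {s}; Diamond not p there: s:F. ✗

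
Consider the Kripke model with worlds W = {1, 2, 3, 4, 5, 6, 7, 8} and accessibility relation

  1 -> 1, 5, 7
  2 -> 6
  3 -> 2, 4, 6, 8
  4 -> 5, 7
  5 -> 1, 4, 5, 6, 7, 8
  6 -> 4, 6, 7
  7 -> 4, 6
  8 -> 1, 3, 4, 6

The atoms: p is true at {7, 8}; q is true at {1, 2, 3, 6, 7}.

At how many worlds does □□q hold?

0

1: successors {1, 5, 7}; □q there: 1:F, 5:F, 7:F. ✗
2: successors {6}; □q there: 6:F. ✗
3: successors {2, 4, 6, 8}; □q there: 2:T, 4:F, 6:F, 8:F. ✗
4: successors {5, 7}; □q there: 5:F, 7:F. ✗
5: successors {1, 4, 5, 6, 7, 8}; □q there: 1:F, 4:F, 5:F, 6:F, 7:F, 8:F. ✗
6: successors {4, 6, 7}; □q there: 4:F, 6:F, 7:F. ✗
7: successors {4, 6}; □q there: 4:F, 6:F. ✗
8: successors {1, 3, 4, 6}; □q there: 1:F, 3:F, 4:F, 6:F. ✗
Satisfying worlds: ∅.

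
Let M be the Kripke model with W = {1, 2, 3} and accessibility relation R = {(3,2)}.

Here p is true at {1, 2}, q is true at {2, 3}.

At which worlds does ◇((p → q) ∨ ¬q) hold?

1: no successors, so ◇((p → q) ∨ ¬q) fails. ✗
2: no successors, so ◇((p → q) ∨ ¬q) fails. ✗
3: successors {2}; (p → q) ∨ ¬q there: 2:T. ✓

{3}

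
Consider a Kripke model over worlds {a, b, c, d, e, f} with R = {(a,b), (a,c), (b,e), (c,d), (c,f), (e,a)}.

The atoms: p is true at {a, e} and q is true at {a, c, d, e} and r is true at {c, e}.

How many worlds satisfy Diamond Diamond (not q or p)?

3

a: successors {b, c}; Diamond (not q or p) there: b:T, c:T. ✓
b: successors {e}; Diamond (not q or p) there: e:T. ✓
c: successors {d, f}; Diamond (not q or p) there: d:F, f:F. ✗
d: no successors, so Diamond Diamond (not q or p) fails. ✗
e: successors {a}; Diamond (not q or p) there: a:T. ✓
f: no successors, so Diamond Diamond (not q or p) fails. ✗
Satisfying worlds: {a, b, e}.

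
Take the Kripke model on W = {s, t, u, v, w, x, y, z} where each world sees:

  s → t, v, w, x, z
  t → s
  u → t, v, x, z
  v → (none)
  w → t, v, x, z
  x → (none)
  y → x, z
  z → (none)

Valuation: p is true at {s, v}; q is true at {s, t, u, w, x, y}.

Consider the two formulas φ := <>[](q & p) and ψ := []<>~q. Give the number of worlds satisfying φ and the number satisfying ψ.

4 and 4

For <>[](q & p):
s: successors {t, v, w, x, z}; [](q & p) there: t:T, v:T, w:F, x:T, z:T. ✓
t: successors {s}; [](q & p) there: s:F. ✗
u: successors {t, v, x, z}; [](q & p) there: t:T, v:T, x:T, z:T. ✓
v: no successors, so <>[](q & p) fails. ✗
w: successors {t, v, x, z}; [](q & p) there: t:T, v:T, x:T, z:T. ✓
x: no successors, so <>[](q & p) fails. ✗
y: successors {x, z}; [](q & p) there: x:T, z:T. ✓
z: no successors, so <>[](q & p) fails. ✗
— 4 worlds.
For []<>~q:
s: successors {t, v, w, x, z}; <>~q there: t:F, v:F, w:T, x:F, z:F. ✗
t: successors {s}; <>~q there: s:T. ✓
u: successors {t, v, x, z}; <>~q there: t:F, v:F, x:F, z:F. ✗
v: no successors, so []<>~q holds vacuously. ✓
w: successors {t, v, x, z}; <>~q there: t:F, v:F, x:F, z:F. ✗
x: no successors, so []<>~q holds vacuously. ✓
y: successors {x, z}; <>~q there: x:F, z:F. ✗
z: no successors, so []<>~q holds vacuously. ✓
— 4 worlds.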